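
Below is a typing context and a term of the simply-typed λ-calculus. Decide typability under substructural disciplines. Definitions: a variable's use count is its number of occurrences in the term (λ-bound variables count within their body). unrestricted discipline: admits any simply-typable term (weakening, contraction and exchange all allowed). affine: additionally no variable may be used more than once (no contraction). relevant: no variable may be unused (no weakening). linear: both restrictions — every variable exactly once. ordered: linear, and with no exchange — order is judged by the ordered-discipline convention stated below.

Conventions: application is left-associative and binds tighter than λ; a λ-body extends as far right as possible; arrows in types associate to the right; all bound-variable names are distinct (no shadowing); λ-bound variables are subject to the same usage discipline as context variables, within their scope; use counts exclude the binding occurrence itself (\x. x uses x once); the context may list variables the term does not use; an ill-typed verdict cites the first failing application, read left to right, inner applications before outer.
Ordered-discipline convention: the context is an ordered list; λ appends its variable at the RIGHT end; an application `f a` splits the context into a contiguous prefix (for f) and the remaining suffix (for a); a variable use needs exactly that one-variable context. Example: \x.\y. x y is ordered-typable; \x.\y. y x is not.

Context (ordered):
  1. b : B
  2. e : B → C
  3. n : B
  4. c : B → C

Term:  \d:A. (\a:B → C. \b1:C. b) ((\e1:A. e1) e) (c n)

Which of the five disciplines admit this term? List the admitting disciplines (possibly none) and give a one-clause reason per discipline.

accepted by: none
counts: b: 1, e: 1, n: 1, c: 1, d (λ-bound): 0, a (λ-bound): 0, b1 (λ-bound): 0, e1 (λ-bound): 1
left-to-right use order: b, e1, e, c, n
typing: ill-typed: an application expects A but receives B → C
ordered: ✗ — the type mismatch rejects it
linear: ✗ — not simply typable
affine: ✗ — fails simple typing
relevant: ✗ — a type mismatch blocks all five
unrestricted: ✗ — the type mismatch rejects it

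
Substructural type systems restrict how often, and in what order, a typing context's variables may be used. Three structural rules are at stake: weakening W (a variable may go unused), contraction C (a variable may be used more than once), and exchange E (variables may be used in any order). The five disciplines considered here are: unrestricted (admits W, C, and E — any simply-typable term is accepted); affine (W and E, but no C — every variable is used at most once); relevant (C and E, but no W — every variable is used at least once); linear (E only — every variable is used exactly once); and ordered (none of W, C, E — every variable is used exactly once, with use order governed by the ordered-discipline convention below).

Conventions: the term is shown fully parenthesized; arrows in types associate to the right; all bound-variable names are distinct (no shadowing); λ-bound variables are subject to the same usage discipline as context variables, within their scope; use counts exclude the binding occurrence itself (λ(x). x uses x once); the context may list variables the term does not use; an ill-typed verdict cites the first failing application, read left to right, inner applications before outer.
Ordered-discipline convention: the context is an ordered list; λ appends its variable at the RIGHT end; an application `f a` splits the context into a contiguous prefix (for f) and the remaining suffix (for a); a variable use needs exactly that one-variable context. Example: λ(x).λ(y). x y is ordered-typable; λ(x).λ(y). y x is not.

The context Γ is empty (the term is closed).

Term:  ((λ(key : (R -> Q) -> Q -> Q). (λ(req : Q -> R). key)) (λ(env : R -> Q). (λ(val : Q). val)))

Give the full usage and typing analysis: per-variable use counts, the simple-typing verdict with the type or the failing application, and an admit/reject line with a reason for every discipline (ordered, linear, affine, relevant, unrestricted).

counts: key [bound]=1; req [bound]=0; env [bound]=0; val [bound]=1
uses in reading order: key, val
typing: well-typed at (Q -> R) -> (R -> Q) -> Q -> Q
ordered: ✗, needs weakening: req, env unused
linear: ✗, needs weakening: req, env unused
affine: ✓, none of key, req, env, val used more than once
relevant: ✗, needs weakening: req, env unused
unrestricted: ✓, well-typed at (Q -> R) -> (R -> Q) -> Q -> Q; no restrictions here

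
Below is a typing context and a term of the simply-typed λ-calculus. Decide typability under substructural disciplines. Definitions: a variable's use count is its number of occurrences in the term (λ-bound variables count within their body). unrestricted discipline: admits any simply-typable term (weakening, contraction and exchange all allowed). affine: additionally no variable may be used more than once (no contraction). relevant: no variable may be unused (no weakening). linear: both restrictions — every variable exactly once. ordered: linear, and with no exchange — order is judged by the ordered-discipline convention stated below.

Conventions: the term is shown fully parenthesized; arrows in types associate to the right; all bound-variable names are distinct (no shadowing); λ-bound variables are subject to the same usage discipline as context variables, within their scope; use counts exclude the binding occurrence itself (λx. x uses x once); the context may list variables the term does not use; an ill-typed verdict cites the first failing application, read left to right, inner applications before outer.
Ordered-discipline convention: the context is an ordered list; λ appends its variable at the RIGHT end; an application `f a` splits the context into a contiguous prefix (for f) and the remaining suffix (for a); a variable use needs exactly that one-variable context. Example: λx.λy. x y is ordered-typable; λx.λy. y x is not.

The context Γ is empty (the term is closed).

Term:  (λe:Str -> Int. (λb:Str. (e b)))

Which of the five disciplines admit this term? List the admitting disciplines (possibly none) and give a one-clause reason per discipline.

admitted by: ordered, linear, affine, relevant, unrestricted
counts: e (bound): 1; b (bound): 1
order of uses: e, b
typing: well-typed at (Str -> Int) -> Str -> Int
ordered ✓ (e, b once each; derivable with no W/C/E)
linear ✓ (single use per variable (e, b))
affine ✓ (none of e, b used more than once)
relevant ✓ (at least one use each (e, b))
unrestricted ✓ (well-typed at (Str -> Int) -> Str -> Int; no restrictions here)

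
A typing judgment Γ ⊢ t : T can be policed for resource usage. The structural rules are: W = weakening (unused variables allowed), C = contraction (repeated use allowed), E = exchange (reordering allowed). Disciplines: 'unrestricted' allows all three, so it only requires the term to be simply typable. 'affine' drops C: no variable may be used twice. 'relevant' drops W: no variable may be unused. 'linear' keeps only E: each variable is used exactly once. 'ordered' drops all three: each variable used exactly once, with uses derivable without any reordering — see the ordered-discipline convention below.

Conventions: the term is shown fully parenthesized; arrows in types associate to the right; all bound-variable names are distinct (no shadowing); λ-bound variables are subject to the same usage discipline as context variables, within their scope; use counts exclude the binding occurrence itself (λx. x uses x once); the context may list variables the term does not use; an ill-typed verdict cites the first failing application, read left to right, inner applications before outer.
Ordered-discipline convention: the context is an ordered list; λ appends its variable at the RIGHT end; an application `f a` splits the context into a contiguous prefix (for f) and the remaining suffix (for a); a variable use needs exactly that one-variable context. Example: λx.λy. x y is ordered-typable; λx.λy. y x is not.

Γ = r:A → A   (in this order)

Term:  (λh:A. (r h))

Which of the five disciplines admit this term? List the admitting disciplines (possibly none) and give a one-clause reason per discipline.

admitted by: ordered, linear, affine, relevant, unrestricted
variable uses: r=1; h [bound]=1
order of uses: r, h
typing: well-typed — term : A → A
ordered ✓ (one use each (r, h); ordered split holds)
linear ✓ (single use per variable (r, h))
affine ✓ (none of r, h used more than once)
relevant ✓ (none of r, h goes unused)
unrestricted ✓ (type-checks (A → A) and nothing is barred)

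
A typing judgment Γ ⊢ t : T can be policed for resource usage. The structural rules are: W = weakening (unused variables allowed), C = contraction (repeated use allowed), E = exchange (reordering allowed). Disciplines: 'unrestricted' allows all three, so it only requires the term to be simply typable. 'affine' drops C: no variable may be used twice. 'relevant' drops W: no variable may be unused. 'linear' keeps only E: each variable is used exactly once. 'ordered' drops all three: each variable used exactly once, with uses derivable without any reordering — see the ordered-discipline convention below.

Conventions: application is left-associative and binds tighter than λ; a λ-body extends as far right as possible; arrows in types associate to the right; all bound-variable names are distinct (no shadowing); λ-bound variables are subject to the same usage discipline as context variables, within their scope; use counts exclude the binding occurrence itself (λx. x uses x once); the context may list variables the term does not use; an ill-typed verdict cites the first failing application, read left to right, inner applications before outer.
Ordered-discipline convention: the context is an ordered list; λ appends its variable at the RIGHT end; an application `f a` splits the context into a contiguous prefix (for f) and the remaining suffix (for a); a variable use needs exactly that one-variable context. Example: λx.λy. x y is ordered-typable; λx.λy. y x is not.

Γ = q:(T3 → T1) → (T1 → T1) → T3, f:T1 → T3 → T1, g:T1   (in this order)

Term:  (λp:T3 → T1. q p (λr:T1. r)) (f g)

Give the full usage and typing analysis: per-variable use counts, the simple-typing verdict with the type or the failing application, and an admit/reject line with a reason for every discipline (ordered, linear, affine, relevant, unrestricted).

usage: q=1, f=1, g=1, p (λ-bound)=1, r (λ-bound)=1
use order (left to right): q, p, r, f, g
typing: well-typed at T3
ordered ✓ (single-use (q, f, g, p, r), ordered derivation ok)
linear ✓ (single use per variable (q, f, g, p, r))
affine ✓ (none of q, f, g, p, r used more than once)
relevant ✓ (none of q, f, g, p, r goes unused)
unrestricted ✓ (simply typable at T3; W, C, E all held)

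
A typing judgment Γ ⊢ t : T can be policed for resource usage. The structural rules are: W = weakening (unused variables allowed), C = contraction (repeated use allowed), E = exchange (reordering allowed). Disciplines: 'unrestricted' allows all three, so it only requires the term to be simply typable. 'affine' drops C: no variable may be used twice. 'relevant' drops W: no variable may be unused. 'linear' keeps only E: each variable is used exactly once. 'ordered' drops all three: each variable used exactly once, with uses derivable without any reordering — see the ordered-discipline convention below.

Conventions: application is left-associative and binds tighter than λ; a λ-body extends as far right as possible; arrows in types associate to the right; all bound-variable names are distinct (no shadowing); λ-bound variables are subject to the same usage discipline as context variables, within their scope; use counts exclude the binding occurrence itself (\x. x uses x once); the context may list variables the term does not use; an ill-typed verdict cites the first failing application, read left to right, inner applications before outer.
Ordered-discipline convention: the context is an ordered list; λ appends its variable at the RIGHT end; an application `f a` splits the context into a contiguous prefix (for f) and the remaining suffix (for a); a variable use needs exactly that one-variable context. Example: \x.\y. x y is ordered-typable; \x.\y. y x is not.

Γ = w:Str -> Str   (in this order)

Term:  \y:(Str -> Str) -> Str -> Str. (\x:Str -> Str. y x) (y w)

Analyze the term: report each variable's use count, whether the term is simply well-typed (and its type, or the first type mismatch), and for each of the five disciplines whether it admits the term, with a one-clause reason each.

usage: w: 1×, y (bound): 2×, x (bound): 1×
left-to-right use order: y, x, y, w
typing: the term checks, with type ((Str -> Str) -> Str -> Str) -> Str -> Str
ordered: ✗, repeated use of y ×2
linear: ✗, repeated use of y ×2
affine: ✗, repeated use of y ×2
relevant: ✓, none of w, y, x goes unused
unrestricted: ✓, well-typed at ((Str -> Str) -> Str -> Str) -> Str -> Str; no restrictions here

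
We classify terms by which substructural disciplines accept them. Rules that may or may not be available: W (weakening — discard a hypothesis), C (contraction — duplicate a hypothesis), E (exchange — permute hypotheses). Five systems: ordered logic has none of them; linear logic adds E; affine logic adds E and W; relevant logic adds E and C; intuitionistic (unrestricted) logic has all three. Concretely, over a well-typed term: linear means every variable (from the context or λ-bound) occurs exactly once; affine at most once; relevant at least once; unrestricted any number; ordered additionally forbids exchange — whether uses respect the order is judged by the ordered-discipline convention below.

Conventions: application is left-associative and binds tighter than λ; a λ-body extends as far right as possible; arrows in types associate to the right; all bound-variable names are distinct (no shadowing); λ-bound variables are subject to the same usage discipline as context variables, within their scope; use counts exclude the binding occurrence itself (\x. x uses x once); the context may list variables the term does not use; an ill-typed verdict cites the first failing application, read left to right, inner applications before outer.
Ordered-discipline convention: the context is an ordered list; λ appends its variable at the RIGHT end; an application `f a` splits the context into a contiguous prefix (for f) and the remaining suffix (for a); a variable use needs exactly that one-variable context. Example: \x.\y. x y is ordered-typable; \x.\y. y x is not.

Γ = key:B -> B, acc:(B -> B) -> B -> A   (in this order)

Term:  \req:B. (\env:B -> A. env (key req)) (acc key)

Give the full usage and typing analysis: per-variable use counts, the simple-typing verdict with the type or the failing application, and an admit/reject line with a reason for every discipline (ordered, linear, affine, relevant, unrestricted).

use counts: key: 2×, acc: 1×, req [bound]: 1×, env [bound]: 1×
left-to-right use order: env, key, req, acc, key
typing: well-typed at B -> A
ordered: ✗ — needs contraction — key ×2
linear: ✗ — needs contraction — key ×2
affine: ✗ — needs contraction — key ×2
relevant: ✓ — key, acc, req, env: all used, weakening unneeded
unrestricted: ✓ — typability at B -> A is all that's needed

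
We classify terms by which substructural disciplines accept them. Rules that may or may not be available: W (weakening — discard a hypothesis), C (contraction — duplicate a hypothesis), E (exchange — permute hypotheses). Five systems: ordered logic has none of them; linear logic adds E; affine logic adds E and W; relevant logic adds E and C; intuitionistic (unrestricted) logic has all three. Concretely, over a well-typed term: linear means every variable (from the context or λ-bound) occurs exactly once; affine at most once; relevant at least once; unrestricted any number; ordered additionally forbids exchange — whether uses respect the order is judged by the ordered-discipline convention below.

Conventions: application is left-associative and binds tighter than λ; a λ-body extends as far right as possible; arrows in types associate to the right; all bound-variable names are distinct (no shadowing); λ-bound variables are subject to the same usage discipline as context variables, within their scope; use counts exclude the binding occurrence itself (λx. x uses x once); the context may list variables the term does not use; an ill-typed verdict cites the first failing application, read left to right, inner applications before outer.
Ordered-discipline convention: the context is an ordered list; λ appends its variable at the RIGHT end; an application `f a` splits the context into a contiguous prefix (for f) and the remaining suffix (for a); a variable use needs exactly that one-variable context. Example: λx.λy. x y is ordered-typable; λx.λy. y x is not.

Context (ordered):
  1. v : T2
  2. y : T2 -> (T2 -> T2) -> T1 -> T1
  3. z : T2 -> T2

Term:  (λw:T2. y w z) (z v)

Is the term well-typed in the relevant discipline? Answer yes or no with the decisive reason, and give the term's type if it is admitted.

yes — at least one use each (v, y, z, w); term : T1 -> T1
counts: v ×1, y ×1, z ×2, w (λ-bound) ×1
left-to-right use order: y, w, z, z, v
typing: the term checks, with type T1 -> T1
summary: ordered ✗ | linear ✗ | affine ✗ | relevant ✓ | unrestricted ✓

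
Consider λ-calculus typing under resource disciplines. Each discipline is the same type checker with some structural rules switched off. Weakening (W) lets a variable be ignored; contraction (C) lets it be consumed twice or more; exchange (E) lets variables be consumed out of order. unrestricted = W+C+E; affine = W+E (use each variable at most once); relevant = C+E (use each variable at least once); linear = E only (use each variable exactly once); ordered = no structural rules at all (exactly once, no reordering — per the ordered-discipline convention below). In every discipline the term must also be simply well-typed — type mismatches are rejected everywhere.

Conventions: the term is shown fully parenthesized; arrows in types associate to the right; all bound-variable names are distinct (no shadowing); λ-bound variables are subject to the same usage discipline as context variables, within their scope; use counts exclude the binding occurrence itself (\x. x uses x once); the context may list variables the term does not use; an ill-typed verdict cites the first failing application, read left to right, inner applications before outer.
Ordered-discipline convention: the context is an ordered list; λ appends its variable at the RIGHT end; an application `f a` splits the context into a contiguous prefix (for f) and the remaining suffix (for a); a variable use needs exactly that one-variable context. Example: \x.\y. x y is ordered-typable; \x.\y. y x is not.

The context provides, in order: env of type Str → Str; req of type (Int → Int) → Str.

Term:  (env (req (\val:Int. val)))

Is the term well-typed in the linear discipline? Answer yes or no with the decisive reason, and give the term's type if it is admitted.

yes — single use per variable (env, req, val); term : Str
usage: env=1; req=1; val [bound]=1
order of uses: env, req, val
typing: well-typed — term : Str
summary: ordered ✓, linear ✓, affine ✓, relevant ✓, unrestricted ✓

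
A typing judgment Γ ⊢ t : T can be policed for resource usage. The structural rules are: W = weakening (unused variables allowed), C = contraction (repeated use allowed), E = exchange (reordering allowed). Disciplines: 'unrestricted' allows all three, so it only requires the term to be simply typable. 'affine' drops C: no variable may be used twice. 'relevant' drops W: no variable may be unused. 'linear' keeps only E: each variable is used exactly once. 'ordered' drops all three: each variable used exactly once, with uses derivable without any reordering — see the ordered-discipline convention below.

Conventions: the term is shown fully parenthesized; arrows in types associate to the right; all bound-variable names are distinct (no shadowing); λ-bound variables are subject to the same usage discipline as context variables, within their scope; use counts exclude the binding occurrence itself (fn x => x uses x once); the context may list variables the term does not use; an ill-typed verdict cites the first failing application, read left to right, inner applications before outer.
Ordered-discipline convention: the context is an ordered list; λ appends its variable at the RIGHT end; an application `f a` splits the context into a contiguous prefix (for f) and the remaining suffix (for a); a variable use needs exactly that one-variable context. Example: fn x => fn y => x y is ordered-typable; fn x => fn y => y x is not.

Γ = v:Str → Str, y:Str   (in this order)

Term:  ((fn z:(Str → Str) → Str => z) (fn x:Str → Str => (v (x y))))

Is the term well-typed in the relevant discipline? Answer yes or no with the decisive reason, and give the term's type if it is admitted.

yes — every one of v, y, z, x appears; term : (Str → Str) → Str
counts: v: 1; y: 1; z [bound]: 1; x [bound]: 1
left-to-right use order: z, v, x, y
typing: well-typed at (Str → Str) → Str
across the five disciplines: ordered ✗ · linear ✓ · affine ✓ · relevant ✓ · unrestricted ✓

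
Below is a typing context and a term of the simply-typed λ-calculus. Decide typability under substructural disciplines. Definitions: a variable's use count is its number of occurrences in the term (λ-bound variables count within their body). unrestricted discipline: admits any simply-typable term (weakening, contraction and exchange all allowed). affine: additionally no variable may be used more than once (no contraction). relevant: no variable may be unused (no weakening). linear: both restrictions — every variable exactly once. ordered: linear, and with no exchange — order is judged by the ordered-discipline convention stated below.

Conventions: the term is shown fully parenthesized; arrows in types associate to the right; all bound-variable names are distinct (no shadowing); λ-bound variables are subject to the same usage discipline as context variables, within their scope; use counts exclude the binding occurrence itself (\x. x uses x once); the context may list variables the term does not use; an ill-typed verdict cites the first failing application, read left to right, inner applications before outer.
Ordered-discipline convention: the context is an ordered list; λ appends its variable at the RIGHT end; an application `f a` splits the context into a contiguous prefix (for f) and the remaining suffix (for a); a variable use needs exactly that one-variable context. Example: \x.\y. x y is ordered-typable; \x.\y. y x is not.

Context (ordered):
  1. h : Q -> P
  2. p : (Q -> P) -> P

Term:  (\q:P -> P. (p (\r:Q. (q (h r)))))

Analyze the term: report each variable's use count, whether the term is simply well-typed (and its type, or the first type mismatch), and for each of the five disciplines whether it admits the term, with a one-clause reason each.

variable uses: h: 1×; p: 1×; q (λ-bound): 1×; r (λ-bound): 1×
order of uses: p, q, h, r
typing: ✓ — (P -> P) -> P
ordered: ✗, no ordered split (uses run p, q, h, r)
linear: ✓, exactly-once usage across h, p, q, r
affine: ✓, at most one use each (h, p, q, r)
relevant: ✓, h, p, q, r: all used, weakening unneeded
unrestricted: ✓, typability at (P -> P) -> P is all that's needed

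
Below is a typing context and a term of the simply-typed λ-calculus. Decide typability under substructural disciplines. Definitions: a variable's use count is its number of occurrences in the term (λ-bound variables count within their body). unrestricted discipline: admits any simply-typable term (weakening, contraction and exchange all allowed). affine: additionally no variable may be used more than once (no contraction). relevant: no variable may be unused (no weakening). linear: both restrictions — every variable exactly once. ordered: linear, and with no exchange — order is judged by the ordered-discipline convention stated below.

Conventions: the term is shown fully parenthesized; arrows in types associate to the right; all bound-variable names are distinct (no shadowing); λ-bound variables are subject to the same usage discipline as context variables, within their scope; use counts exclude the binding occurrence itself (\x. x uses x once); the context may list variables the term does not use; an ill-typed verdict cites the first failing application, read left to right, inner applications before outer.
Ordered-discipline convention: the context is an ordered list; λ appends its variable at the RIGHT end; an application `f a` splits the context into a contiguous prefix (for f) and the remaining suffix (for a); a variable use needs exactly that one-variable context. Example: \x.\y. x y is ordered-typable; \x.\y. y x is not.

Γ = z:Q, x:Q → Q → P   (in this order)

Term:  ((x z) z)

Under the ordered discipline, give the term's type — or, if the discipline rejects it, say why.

not well-typed under ordered — repeated use of z ×2
variable uses: z=2, x=1
use order (left to right): x, z, z
typing: well-typed at P
all disciplines: ordered ✗; linear ✗; affine ✗; relevant ✓; unrestricted ✓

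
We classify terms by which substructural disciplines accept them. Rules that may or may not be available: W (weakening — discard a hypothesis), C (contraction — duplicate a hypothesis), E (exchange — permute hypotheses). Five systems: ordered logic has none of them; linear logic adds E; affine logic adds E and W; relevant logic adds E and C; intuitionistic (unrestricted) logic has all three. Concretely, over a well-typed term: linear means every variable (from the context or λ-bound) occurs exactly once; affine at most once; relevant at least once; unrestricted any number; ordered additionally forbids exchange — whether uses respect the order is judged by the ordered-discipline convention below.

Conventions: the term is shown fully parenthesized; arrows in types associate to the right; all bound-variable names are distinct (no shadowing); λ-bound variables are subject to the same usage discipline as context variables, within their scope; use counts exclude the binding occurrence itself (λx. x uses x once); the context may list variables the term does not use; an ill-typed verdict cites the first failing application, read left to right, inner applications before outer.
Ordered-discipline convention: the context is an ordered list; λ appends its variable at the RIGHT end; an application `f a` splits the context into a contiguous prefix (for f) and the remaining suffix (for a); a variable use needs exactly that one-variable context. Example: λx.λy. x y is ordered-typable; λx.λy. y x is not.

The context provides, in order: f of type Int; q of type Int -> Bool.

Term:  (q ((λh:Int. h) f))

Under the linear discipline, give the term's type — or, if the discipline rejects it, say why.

term : Bool
variable uses: f=1, q=1, h (λ-bound)=1
order of uses: q, h, f
typing: well-typed — term : Bool
summary: ordered ✗ · linear ✓ · affine ✓ · relevant ✓ · unrestricted ✓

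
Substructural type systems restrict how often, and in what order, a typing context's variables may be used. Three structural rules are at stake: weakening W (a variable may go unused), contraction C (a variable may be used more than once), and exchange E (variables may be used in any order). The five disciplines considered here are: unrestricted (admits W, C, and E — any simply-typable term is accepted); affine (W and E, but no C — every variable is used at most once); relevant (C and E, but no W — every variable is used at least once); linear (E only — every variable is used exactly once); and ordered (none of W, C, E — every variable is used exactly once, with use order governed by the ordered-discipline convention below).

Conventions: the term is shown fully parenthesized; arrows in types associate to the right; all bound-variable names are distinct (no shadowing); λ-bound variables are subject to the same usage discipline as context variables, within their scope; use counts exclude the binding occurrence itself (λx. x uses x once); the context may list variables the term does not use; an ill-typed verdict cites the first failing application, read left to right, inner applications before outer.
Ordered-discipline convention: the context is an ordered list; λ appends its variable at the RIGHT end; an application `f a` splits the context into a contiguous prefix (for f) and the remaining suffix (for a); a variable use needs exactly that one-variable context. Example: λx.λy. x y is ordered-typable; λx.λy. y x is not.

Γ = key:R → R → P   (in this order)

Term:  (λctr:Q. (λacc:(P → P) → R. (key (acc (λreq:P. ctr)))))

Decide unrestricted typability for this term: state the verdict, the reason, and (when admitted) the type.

no — not simply typable
use counts: key=1, ctr (λ-bound)=1, acc (λ-bound)=1, req (λ-bound)=0
uses in reading order: key, acc, ctr
typing: ill-typed: an application expects P → P but receives P → Q
per-discipline verdicts: ordered ✗ · linear ✗ · affine ✗ · relevant ✗ · unrestricted ✗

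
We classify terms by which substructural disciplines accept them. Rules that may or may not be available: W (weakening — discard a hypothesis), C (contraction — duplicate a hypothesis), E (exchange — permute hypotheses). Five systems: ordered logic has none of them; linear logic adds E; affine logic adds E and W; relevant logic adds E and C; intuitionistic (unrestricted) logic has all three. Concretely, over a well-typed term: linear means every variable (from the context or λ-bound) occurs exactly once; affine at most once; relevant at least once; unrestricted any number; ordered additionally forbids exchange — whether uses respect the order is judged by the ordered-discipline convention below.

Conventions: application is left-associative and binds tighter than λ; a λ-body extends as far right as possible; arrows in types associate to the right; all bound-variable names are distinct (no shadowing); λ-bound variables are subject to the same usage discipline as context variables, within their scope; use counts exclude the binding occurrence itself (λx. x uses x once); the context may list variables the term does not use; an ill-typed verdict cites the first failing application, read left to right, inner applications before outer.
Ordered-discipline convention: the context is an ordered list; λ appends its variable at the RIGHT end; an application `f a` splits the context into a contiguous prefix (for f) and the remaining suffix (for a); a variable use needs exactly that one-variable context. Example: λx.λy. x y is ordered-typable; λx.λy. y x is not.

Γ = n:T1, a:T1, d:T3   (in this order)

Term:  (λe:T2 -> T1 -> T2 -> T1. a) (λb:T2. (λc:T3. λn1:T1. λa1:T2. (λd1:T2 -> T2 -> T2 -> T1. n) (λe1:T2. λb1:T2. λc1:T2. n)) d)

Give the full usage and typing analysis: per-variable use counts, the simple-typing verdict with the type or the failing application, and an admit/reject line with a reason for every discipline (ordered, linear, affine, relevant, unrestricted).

use counts: n: 2; a: 1; d: 1; e [bound]: 0; b [bound]: 0; c [bound]: 0; n1 [bound]: 0; a1 [bound]: 0; d1 [bound]: 0; e1 [bound]: 0; b1 [bound]: 0; c1 [bound]: 0
use order (left to right): a, n, n, d
typing: ✓ — T1
ordered: ✗ — repeated use of n ×2; e, b, c, n1, a1, d1, e1, b1, c1 left unused
linear: ✗ — repeated use of n ×2; e, b, c, n1, a1, d1, e1, b1, c1 left unused
affine: ✗ — repeated use of n ×2
relevant: ✗ — e, b, c, n1, a1, d1, e1, b1, c1 left unused
unrestricted: ✓ — well-typed at T1; no restrictions here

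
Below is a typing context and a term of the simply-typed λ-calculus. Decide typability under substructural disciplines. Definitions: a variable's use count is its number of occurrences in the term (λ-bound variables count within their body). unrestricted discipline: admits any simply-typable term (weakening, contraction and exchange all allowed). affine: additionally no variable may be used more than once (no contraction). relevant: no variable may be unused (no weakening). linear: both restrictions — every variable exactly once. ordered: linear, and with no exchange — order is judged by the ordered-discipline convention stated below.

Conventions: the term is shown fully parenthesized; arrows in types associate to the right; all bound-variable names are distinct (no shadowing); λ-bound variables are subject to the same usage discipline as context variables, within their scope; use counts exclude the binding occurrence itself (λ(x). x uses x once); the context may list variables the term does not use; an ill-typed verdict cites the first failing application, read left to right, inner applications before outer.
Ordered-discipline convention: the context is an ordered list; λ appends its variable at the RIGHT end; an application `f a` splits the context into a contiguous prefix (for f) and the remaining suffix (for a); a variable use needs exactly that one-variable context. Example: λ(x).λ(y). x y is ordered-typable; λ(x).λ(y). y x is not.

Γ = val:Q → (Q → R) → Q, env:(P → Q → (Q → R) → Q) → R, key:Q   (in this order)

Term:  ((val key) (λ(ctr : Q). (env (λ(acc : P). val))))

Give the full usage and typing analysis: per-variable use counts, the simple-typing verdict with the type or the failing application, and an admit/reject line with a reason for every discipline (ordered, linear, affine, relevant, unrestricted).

variable uses: val: 2, env: 1, key: 1, ctr (bound): 0, acc (bound): 0
use order (left to right): val, key, env, val
typing: well-typed — term : Q
ordered ✗ (repeated use of val ×2; ctr, acc never used (weakening))
linear ✗ (repeated use of val ×2; ctr, acc never used (weakening))
affine ✗ (repeated use of val ×2)
relevant ✗ (ctr, acc never used (weakening))
unrestricted ✓ (simply typable at Q; W, C, E all held)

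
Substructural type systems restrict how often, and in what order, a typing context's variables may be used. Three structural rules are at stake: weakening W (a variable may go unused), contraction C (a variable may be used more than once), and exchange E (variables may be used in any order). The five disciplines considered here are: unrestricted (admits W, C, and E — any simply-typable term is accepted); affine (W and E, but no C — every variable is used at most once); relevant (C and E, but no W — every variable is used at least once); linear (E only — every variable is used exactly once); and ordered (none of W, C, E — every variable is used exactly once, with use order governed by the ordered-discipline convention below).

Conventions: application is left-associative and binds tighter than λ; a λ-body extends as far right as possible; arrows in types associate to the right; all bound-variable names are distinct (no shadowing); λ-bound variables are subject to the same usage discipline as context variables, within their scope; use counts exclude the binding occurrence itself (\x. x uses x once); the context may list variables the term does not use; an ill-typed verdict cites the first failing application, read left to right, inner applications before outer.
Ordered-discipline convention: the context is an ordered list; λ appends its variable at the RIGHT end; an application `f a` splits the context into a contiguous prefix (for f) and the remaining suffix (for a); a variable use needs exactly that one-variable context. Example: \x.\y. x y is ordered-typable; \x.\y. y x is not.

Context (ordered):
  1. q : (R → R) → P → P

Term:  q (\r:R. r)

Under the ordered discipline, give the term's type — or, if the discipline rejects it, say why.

term : P → P
counts: q: 1, r (bound): 1
order of uses: q, r
typing: ✓ — P → P
summary: ordered ✓ | linear ✓ | affine ✓ | relevant ✓ | unrestricted ✓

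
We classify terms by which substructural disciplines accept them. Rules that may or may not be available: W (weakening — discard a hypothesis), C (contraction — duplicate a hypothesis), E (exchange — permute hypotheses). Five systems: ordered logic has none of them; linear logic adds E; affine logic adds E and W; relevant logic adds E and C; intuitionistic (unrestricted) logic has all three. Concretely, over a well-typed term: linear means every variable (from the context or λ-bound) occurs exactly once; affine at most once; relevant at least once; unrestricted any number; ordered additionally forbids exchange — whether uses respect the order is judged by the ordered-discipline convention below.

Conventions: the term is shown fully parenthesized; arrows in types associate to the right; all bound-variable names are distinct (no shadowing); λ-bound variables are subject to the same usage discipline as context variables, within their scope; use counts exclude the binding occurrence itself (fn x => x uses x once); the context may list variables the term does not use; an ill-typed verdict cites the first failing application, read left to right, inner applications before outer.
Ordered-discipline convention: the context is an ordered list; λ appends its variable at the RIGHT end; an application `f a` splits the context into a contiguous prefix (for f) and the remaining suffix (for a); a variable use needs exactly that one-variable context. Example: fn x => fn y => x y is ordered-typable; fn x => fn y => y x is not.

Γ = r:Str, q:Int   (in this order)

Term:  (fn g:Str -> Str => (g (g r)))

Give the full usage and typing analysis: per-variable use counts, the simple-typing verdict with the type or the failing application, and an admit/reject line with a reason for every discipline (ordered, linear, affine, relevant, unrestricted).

use counts: r=1, q=0, g (λ-bound)=2
order of uses: g, g, r
typing: the term checks, with type (Str -> Str) -> Str
ordered: ✗, needs contraction — g ×2; needs weakening: q unused
linear: ✗, needs contraction — g ×2; needs weakening: q unused
affine: ✗, needs contraction — g ×2
relevant: ✗, needs weakening: q unused
unrestricted: ✓, typability at (Str -> Str) -> Str is all that's needed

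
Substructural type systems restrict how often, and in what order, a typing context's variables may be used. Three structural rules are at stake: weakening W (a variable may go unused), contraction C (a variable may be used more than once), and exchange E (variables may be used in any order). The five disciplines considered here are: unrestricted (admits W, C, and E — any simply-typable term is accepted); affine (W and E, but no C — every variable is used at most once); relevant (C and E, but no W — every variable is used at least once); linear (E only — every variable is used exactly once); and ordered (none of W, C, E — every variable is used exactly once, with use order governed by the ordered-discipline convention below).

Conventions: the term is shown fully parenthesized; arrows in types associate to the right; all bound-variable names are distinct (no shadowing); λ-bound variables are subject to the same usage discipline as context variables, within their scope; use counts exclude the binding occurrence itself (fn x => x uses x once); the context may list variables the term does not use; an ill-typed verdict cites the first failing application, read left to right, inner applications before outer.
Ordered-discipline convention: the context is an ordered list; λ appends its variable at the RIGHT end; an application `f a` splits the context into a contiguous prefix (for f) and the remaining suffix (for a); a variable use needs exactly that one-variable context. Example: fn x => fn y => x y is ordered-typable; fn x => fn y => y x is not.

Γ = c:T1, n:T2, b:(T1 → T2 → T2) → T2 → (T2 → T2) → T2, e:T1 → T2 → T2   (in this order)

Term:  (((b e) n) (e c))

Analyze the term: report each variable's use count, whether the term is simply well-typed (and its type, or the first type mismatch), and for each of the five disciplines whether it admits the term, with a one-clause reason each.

variable uses: c: 1; n: 1; b: 1; e: 2
use order (left to right): b, e, n, e, c
typing: well-typed — term : T2
ordered: ✗, uses contraction: e ×2
linear: ✗, uses contraction: e ×2
affine: ✗, uses contraction: e ×2
relevant: ✓, every one of c, n, b, e appears
unrestricted: ✓, well-typed at T2; no restrictions here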